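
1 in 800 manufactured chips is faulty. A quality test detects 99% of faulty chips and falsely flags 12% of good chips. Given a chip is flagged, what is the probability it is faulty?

Let D = the rare event, + = positive/flagged.
P(D) = 1/800
P(+|D) = 99/100
P(+|D') = 12/100 = 3/25
P(+) = P(+|D)P(D) + P(+|D')P(D')
     = \frac{99}{100} × \frac{1}{800} + \frac{3}{25} × \frac{799}{800}
     = \frac{9687}{80000}
P(D|+) = P(+|D)P(D)/P(+) = \frac{33}{3229}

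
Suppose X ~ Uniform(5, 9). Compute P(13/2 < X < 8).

P(13/2 < X < 8) = ∫_{13/2}^{8} f(x) dx
where f(x) = \frac{1}{4}
= \frac{3}{8}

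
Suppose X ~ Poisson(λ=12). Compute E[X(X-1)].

E[X(X-1)] = E[X² - X] = E[X²] - E[X]
E[X] = 12
E[X²] = Var(X) + (E[X])² = 12 + (12)² = 156
E[X(X-1)] = 156 - 12 = 144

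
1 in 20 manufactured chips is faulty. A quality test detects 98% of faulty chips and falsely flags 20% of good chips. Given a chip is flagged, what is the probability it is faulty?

Let D = the rare event, + = positive/flagged.
P(D) = 1/20
P(+|D) = 98/100 = 49/50
P(+|D') = 20/100 = 1/5
P(+) = P(+|D)P(D) + P(+|D')P(D')
     = \frac{49}{50} × \frac{1}{20} + \frac{1}{5} × \frac{19}{20}
     = \frac{239}{1000}
P(D|+) = P(+|D)P(D)/P(+) = \frac{49}{239}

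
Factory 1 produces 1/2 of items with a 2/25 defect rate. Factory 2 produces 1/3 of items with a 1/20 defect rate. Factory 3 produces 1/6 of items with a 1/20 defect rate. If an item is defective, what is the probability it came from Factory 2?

Using Bayes' theorem:
P(F1) = 1/2, P(D|F1) = 2/25
P(F2) = 1/3, P(D|F2) = 1/20
P(F3) = 1/6, P(D|F3) = 1/20
P(D) = P(D|F1)P(F1) + P(D|F2)P(F2) + P(D|F3)P(F3)
     = \frac{13}{200}
P(F2|D) = P(D|F2)P(F2) / P(D)
= \frac{10}{39}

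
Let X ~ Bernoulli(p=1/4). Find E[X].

For X ~ Bernoulli(p=1/4), the expected value is:
E[X] = \frac{1}{4}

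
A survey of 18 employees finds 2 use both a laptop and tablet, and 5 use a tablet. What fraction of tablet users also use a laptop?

P(A ∩ B) = 2/18 = 1/9
P(B) = 5/18
P(A|B) = P(A ∩ B) / P(B) = (1/9) / (5/18) = 2/5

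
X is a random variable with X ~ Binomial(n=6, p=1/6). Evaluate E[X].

For X ~ Binomial(n=6, p=1/6), the expected value is:
E[X] = 1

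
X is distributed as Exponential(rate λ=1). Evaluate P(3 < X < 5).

P(3 < X < 5) = ∫_{3}^{5} f(x) dx
where f(x) = e^{- x}
= - \frac{1 - e^{2}}{e^{5}}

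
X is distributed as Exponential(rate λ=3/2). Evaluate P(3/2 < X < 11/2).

P(3/2 < X < 11/2) = ∫_{3/2}^{11/2} f(x) dx
where f(x) = \frac{3 e^{- \frac{3 x}{2}}}{2}
= - \frac{1 - e^{6}}{e^{\frac{33}{4}}}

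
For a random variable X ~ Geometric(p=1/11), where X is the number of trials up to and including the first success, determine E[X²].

Using the identity E[X²] = Var(X) + (E[X])²:
E[X] = 11
Var(X) = 110
E[X²] = 110 + (11)²
= 231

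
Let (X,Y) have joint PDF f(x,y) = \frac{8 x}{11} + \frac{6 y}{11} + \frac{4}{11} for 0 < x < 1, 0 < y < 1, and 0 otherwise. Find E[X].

E[X] = ∫_0^1 ∫_0^1 x × f(x,y) dy dx
= ∫_0^1 ∫_0^1 x × (\frac{8 x}{11} + \frac{6 y}{11} + \frac{4}{11}) dy dx
= \frac{37}{66}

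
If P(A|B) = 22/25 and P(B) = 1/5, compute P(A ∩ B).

By definition, P(A|B) = P(A ∩ B) / P(B)
So P(A ∩ B) = P(A|B) × P(B)
= 22/25 × 1/5
= 22/125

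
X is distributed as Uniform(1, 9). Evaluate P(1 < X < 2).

P(1 < X < 2) = ∫_{1}^{2} f(x) dx
where f(x) = \frac{1}{8}
= \frac{1}{8}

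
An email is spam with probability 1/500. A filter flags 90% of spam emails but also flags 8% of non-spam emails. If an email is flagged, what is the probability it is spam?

Let D = the rare event, + = positive/flagged.
P(D) = 1/500
P(+|D) = 90/100 = 9/10
P(+|D') = 8/100 = 2/25
P(+) = P(+|D)P(D) + P(+|D')P(D')
     = \frac{9}{10} × \frac{1}{500} + \frac{2}{25} × \frac{499}{500}
     = \frac{2041}{25000}
P(D|+) = P(+|D)P(D)/P(+) = \frac{45}{2041}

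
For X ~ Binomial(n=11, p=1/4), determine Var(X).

For X ~ Binomial(n=11, p=1/4):
Var(X) = \frac{33}{16}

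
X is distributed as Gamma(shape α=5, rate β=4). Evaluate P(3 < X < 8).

P(3 < X < 8) = ∫_{3}^{8} f(x) dx
where f(x) = \frac{128 x^{4} e^{- 4 x}}{3}
= \frac{-49697 + 1237 e^{20}}{e^{32}}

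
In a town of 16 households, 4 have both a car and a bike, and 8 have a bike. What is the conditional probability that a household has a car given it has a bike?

P(A ∩ B) = 4/16 = 1/4
P(B) = 8/16 = 1/2
P(A|B) = P(A ∩ B) / P(B) = (1/4) / (1/2) = 1/2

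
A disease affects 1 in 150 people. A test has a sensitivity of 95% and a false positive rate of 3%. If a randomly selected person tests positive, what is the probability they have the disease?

Let D = the rare event, + = positive/flagged.
P(D) = 1/150
P(+|D) = 95/100 = 19/20
P(+|D') = 3/100
P(+) = P(+|D)P(D) + P(+|D')P(D')
     = \frac{19}{20} × \frac{1}{150} + \frac{3}{100} × \frac{149}{150}
     = \frac{271}{7500}
P(D|+) = P(+|D)P(D)/P(+) = \frac{95}{542}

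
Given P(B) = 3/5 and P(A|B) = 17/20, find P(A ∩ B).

By definition, P(A|B) = P(A ∩ B) / P(B)
So P(A ∩ B) = P(A|B) × P(B)
= 17/20 × 3/5
= 51/100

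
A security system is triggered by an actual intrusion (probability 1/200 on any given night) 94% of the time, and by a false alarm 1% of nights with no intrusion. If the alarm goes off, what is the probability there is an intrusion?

Let D = the rare event, + = positive/flagged.
P(D) = 1/200
P(+|D) = 94/100 = 47/50
P(+|D') = 1/100
P(+) = P(+|D)P(D) + P(+|D')P(D')
     = \frac{47}{50} × \frac{1}{200} + \frac{1}{100} × \frac{199}{200}
     = \frac{293}{20000}
P(D|+) = P(+|D)P(D)/P(+) = \frac{94}{293}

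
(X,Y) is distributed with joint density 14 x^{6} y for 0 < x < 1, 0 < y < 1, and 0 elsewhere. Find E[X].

E[X] = ∫_0^1 ∫_0^1 x × f(x,y) dy dx
= ∫_0^1 ∫_0^1 x × (14 x^{6} y) dy dx
= \frac{7}{8}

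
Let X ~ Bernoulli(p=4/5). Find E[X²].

Using the identity E[X²] = Var(X) + (E[X])²:
E[X] = \frac{4}{5}
Var(X) = \frac{4}{25}
E[X²] = \frac{4}{25} + (\frac{4}{5})²
= \frac{4}{5}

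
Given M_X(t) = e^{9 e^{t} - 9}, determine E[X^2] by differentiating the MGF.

To find E[X^2], compute M^(2)(0):
M^(1)(t) = 9 e^{t} e^{9 e^{t} - 9}
M^(2)(t) = 81 e^{2 t} e^{9 e^{t} - 9} + 9 e^{t} e^{9 e^{t} - 9}
M^(2)(0) = 90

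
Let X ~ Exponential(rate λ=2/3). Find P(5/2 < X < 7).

P(5/2 < X < 7) = ∫_{5/2}^{7} f(x) dx
where f(x) = \frac{2 e^{- \frac{2 x}{3}}}{3}
= - \frac{1 - e^{3}}{e^{\frac{14}{3}}}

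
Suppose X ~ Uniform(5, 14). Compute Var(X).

For X ~ Uniform(5, 14):
Var(X) = \frac{27}{4}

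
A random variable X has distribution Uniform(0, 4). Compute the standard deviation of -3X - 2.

For X ~ Uniform(0, 4):
Var(X) = \frac{4}{3}
SD(X) = √(Var(X)) = √(\frac{4}{3}) = \frac{2 \sqrt{3}}{3}
SD(-3X - 2) = |-3| × SD(X) = 3 × \frac{2 \sqrt{3}}{3} = 2 \sqrt{3}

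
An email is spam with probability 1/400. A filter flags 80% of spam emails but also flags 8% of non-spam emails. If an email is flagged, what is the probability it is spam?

Let D = the rare event, + = positive/flagged.
P(D) = 1/400
P(+|D) = 80/100 = 4/5
P(+|D') = 8/100 = 2/25
P(+) = P(+|D)P(D) + P(+|D')P(D')
     = \frac{4}{5} × \frac{1}{400} + \frac{2}{25} × \frac{399}{400}
     = \frac{409}{5000}
P(D|+) = P(+|D)P(D)/P(+) = \frac{10}{409}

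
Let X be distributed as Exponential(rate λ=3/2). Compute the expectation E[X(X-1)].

E[X(X-1)] = E[X² - X] = E[X²] - E[X]
E[X] = \frac{2}{3}
E[X²] = Var(X) + (E[X])² = \frac{4}{9} + (\frac{2}{3})² = \frac{8}{9}
E[X(X-1)] = \frac{8}{9} - \frac{2}{3} = \frac{2}{9}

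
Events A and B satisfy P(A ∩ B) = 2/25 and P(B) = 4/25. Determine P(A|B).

P(A|B) = P(A ∩ B) / P(B)
= (2/25) / (4/25)
= 1/2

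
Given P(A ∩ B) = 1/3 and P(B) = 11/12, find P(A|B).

P(A|B) = P(A ∩ B) / P(B)
= (1/3) / (11/12)
= 4/11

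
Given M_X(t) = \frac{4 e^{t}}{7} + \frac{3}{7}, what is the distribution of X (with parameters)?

The MGF M(t) = \frac{4 e^{t}}{7} + \frac{3}{7} is the standard form for the Bernoulli distribution.
Comparing with the known MGF formula identifies: Bernoulli(p=4/7)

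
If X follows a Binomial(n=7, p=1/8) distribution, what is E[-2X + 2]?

For X ~ Binomial(n=7, p=1/8):
E[X] = \frac{7}{8}
E[-2X + 2] = -2 × E[X] + 2 = \frac{1}{4}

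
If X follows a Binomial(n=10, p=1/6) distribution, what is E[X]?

For X ~ Binomial(n=10, p=1/6), the expected value is:
E[X] = \frac{5}{3}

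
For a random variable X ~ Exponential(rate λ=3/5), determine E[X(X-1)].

E[X(X-1)] = E[X² - X] = E[X²] - E[X]
E[X] = \frac{5}{3}
E[X²] = Var(X) + (E[X])² = \frac{25}{9} + (\frac{5}{3})² = \frac{50}{9}
E[X(X-1)] = \frac{50}{9} - \frac{5}{3} = \frac{35}{9}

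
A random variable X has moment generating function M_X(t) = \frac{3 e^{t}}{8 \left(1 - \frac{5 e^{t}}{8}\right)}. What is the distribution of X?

The MGF M(t) = \frac{3 e^{t}}{8 \left(1 - \frac{5 e^{t}}{8}\right)} is the standard form for the Geometric distribution.
Comparing with the known MGF formula identifies: Geometric(p=3/8), X = trial number of first success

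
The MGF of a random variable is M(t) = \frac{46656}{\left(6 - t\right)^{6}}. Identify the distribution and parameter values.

The MGF M(t) = \frac{46656}{\left(6 - t\right)^{6}} is the standard form for the Gamma distribution.
Comparing with the known MGF formula identifies: Gamma(shape α=6, rate β=6)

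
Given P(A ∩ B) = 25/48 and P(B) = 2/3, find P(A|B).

P(A|B) = P(A ∩ B) / P(B)
= (25/48) / (2/3)
= 25/32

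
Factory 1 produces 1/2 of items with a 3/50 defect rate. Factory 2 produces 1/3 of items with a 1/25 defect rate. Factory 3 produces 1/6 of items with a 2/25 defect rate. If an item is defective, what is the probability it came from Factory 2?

Using Bayes' theorem:
P(F1) = 1/2, P(D|F1) = 3/50
P(F2) = 1/3, P(D|F2) = 1/25
P(F3) = 1/6, P(D|F3) = 2/25
P(D) = P(D|F1)P(F1) + P(D|F2)P(F2) + P(D|F3)P(F3)
     = \frac{17}{300}
P(F2|D) = P(D|F2)P(F2) / P(D)
= \frac{4}{17}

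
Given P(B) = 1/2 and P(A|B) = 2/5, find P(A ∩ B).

By definition, P(A|B) = P(A ∩ B) / P(B)
So P(A ∩ B) = P(A|B) × P(B)
= 2/5 × 1/2
= 1/5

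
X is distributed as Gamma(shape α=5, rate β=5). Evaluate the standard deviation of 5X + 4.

For X ~ Gamma(shape α=5, rate β=5):
Var(X) = \frac{1}{5}
SD(X) = √(Var(X)) = √(\frac{1}{5}) = \frac{\sqrt{5}}{5}
SD(5X + 4) = |5| × SD(X) = 5 × \frac{\sqrt{5}}{5} = \sqrt{5}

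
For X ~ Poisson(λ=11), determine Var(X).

For X ~ Poisson(λ=11):
Var(X) = 11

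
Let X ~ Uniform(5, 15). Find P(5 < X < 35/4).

P(5 < X < 35/4) = ∫_{5}^{35/4} f(x) dx
where f(x) = \frac{1}{10}
= \frac{3}{8}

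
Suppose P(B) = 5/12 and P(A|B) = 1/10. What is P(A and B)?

By definition, P(A|B) = P(A ∩ B) / P(B)
So P(A ∩ B) = P(A|B) × P(B)
= 1/10 × 5/12
= 1/24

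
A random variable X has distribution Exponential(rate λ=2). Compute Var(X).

For X ~ Exponential(rate λ=2):
Var(X) = \frac{1}{4}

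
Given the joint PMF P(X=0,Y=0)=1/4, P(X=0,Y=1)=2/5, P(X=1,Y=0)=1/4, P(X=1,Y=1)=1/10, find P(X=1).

P(X=1) = P(X=1,Y=0) + P(X=1,Y=1)
= 1/4 + 1/10
= 7/20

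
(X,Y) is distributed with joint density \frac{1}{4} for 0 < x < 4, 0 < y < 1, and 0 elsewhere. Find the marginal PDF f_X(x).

f_X(x) = ∫_0^1 f(x,y) dy
= ∫_0^1 \frac{1}{4} dy
= \frac{1}{4} for 0 < x < 4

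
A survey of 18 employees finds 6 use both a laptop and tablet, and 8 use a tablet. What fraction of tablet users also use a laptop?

P(A ∩ B) = 6/18 = 1/3
P(B) = 8/18 = 4/9
P(A|B) = P(A ∩ B) / P(B) = (1/3) / (4/9) = 3/4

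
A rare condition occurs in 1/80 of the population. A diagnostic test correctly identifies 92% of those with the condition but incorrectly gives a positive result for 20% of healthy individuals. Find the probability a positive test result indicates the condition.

Let D = the rare event, + = positive/flagged.
P(D) = 1/80
P(+|D) = 92/100 = 23/25
P(+|D') = 20/100 = 1/5
P(+) = P(+|D)P(D) + P(+|D')P(D')
     = \frac{23}{25} × \frac{1}{80} + \frac{1}{5} × \frac{79}{80}
     = \frac{209}{1000}
P(D|+) = P(+|D)P(D)/P(+) = \frac{23}{418}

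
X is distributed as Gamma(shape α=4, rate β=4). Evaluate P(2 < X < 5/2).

P(2 < X < 5/2) = ∫_{2}^{5/2} f(x) dx
where f(x) = \frac{128 x^{3} e^{- 4 x}}{3}
= \frac{-683 + 379 e^{2}}{3 e^{10}}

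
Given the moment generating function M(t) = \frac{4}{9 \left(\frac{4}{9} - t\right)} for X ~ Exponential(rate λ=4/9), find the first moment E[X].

To find E[X], compute M^(1)(0):
M^(1)(t) = \frac{4}{9 \left(\frac{4}{9} - t\right)^{2}}
M^(1)(0) = \frac{9}{4}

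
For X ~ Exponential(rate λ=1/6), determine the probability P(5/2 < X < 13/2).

P(5/2 < X < 13/2) = ∫_{5/2}^{13/2} f(x) dx
where f(x) = \frac{e^{- \frac{x}{6}}}{6}
= - \frac{1 - e^{\frac{2}{3}}}{e^{\frac{13}{12}}}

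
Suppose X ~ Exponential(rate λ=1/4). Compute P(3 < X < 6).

P(3 < X < 6) = ∫_{3}^{6} f(x) dx
where f(x) = \frac{e^{- \frac{x}{4}}}{4}
= - \frac{1}{e^{\frac{3}{2}}} + e^{- \frac{3}{4}}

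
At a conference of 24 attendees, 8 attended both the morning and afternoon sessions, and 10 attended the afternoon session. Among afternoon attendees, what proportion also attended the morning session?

P(A ∩ B) = 8/24 = 1/3
P(B) = 10/24 = 5/12
P(A|B) = P(A ∩ B) / P(B) = (1/3) / (5/12) = 4/5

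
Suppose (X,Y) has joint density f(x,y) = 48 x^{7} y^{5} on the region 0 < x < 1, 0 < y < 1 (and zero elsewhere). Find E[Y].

E[Y] = ∫_0^1 ∫_0^1 y × f(x,y) dx dy
= \frac{6}{7}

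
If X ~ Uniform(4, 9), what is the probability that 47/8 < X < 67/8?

P(47/8 < X < 67/8) = ∫_{47/8}^{67/8} f(x) dx
where f(x) = \frac{1}{5}
= \frac{1}{2}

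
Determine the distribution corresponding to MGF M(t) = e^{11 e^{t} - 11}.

The MGF M(t) = e^{11 e^{t} - 11} is the standard form for the Poisson distribution.
Comparing with the known MGF formula identifies: Poisson(λ=11)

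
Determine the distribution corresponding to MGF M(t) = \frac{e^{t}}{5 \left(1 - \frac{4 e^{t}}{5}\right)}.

The MGF M(t) = \frac{e^{t}}{5 \left(1 - \frac{4 e^{t}}{5}\right)} is the standard form for the Geometric distribution.
Comparing with the known MGF formula identifies: Geometric(p=1/5), X = trial number of first success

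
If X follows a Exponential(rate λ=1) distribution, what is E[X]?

For X ~ Exponential(rate λ=1), the expected value is:
E[X] = 1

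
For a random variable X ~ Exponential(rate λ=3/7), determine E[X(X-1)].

E[X(X-1)] = E[X² - X] = E[X²] - E[X]
E[X] = \frac{7}{3}
E[X²] = Var(X) + (E[X])² = \frac{49}{9} + (\frac{7}{3})² = \frac{98}{9}
E[X(X-1)] = \frac{98}{9} - \frac{7}{3} = \frac{77}{9}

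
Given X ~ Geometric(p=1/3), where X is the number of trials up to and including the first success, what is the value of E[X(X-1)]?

E[X(X-1)] = E[X² - X] = E[X²] - E[X]
E[X] = 3
E[X²] = Var(X) + (E[X])² = 6 + (3)² = 15
E[X(X-1)] = 15 - 3 = 12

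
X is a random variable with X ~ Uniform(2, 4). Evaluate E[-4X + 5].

For X ~ Uniform(2, 4):
E[X] = 3
E[-4X + 5] = -4 × E[X] + 5 = -7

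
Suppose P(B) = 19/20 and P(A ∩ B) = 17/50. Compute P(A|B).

P(A|B) = P(A ∩ B) / P(B)
= (17/50) / (19/20)
= 34/95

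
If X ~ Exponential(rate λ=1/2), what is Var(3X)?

For X ~ Exponential(rate λ=1/2):
Var(X) = 4
Var(3X) = (3)² × Var(X) = 9 × 4 = 36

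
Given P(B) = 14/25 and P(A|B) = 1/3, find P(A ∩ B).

By definition, P(A|B) = P(A ∩ B) / P(B)
So P(A ∩ B) = P(A|B) × P(B)
= 1/3 × 14/25
= 14/75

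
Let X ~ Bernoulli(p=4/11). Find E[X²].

Using the identity E[X²] = Var(X) + (E[X])²:
E[X] = \frac{4}{11}
Var(X) = \frac{28}{121}
E[X²] = \frac{28}{121} + (\frac{4}{11})²
= \frac{4}{11}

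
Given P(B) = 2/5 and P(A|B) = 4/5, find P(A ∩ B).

By definition, P(A|B) = P(A ∩ B) / P(B)
So P(A ∩ B) = P(A|B) × P(B)
= 4/5 × 2/5
= 8/25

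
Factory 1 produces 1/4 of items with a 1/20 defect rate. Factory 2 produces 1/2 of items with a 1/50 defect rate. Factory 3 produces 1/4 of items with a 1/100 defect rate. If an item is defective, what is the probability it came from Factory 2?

Using Bayes' theorem:
P(F1) = 1/4, P(D|F1) = 1/20
P(F2) = 1/2, P(D|F2) = 1/50
P(F3) = 1/4, P(D|F3) = 1/100
P(D) = P(D|F1)P(F1) + P(D|F2)P(F2) + P(D|F3)P(F3)
     = \frac{1}{40}
P(F2|D) = P(D|F2)P(F2) / P(D)
= \frac{2}{5}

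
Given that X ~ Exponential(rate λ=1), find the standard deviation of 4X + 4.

For X ~ Exponential(rate λ=1):
Var(X) = 1
SD(X) = √(Var(X)) = √(1) = 1
SD(4X + 4) = |4| × SD(X) = 4 × 1 = 4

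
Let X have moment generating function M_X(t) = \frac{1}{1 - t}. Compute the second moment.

To find E[X^2], compute M^(2)(0):
M^(1)(t) = \frac{1}{\left(1 - t\right)^{2}}
M^(2)(t) = \frac{2}{\left(1 - t\right)^{3}}
M^(2)(0) = 2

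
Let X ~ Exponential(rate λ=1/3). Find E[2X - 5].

For X ~ Exponential(rate λ=1/3):
E[X] = 3
E[2X - 5] = 2 × E[X] - 5 = 1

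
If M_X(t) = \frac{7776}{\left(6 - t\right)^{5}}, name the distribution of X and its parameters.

The MGF M(t) = \frac{7776}{\left(6 - t\right)^{5}} is the standard form for the Gamma distribution.
Comparing with the known MGF formula identifies: Gamma(shape α=5, rate β=6)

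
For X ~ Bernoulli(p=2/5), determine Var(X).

For X ~ Bernoulli(p=2/5):
Var(X) = \frac{6}{25}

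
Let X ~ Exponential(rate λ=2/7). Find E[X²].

Using the identity E[X²] = Var(X) + (E[X])²:
E[X] = \frac{7}{2}
Var(X) = \frac{49}{4}
E[X²] = \frac{49}{4} + (\frac{7}{2})²
= \frac{49}{2}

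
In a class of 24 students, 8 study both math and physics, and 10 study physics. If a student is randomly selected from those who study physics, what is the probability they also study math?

P(A ∩ B) = 8/24 = 1/3
P(B) = 10/24 = 5/12
P(A|B) = P(A ∩ B) / P(B) = (1/3) / (5/12) = 4/5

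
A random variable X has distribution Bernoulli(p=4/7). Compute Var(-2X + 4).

For X ~ Bernoulli(p=4/7):
Var(X) = \frac{12}{49}
Var(-2X + 4) = (-2)² × Var(X) = 4 × \frac{12}{49} = \frac{48}{49}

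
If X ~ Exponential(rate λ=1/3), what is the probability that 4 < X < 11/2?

P(4 < X < 11/2) = ∫_{4}^{11/2} f(x) dx
where f(x) = \frac{e^{- \frac{x}{3}}}{3}
= - \frac{1}{e^{\frac{11}{6}}} + e^{- \frac{4}{3}}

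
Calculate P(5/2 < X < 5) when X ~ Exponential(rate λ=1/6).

P(5/2 < X < 5) = ∫_{5/2}^{5} f(x) dx
where f(x) = \frac{e^{- \frac{x}{6}}}{6}
= - \frac{1}{e^{\frac{5}{6}}} + e^{- \frac{5}{12}}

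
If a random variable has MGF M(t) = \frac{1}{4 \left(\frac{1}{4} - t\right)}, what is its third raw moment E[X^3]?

To find E[X^3], compute M^(3)(0):
M^(1)(t) = \frac{1}{4 \left(\frac{1}{4} - t\right)^{2}}
M^(2)(t) = \frac{1}{2 \left(\frac{1}{4} - t\right)^{3}}
M^(3)(t) = \frac{3}{2 \left(\frac{1}{4} - t\right)^{4}}
M^(3)(0) = 384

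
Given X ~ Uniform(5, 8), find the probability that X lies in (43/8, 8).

P(43/8 < X < 8) = ∫_{43/8}^{8} f(x) dx
where f(x) = \frac{1}{3}
= \frac{7}{8}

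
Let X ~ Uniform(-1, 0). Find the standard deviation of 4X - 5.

For X ~ Uniform(-1, 0):
Var(X) = \frac{1}{12}
SD(X) = √(Var(X)) = √(\frac{1}{12}) = \frac{\sqrt{3}}{6}
SD(4X - 5) = |4| × SD(X) = 4 × \frac{\sqrt{3}}{6} = \frac{2 \sqrt{3}}{3}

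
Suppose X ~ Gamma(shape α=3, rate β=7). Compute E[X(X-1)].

E[X(X-1)] = E[X² - X] = E[X²] - E[X]
E[X] = \frac{3}{7}
E[X²] = Var(X) + (E[X])² = \frac{3}{49} + (\frac{3}{7})² = \frac{12}{49}
E[X(X-1)] = \frac{12}{49} - \frac{3}{7} = - \frac{9}{49}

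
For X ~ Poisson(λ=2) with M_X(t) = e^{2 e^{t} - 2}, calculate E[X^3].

To find E[X^3], compute M^(3)(0):
M^(1)(t) = 2 e^{t} e^{2 e^{t} - 2}
M^(2)(t) = 4 e^{2 t} e^{2 e^{t} - 2} + 2 e^{t} e^{2 e^{t} - 2}
M^(3)(t) = 8 e^{3 t} e^{2 e^{t} - 2} + 12 e^{2 t} e^{2 e^{t} - 2} + 2 e^{t} e^{2 e^{t} - 2}
M^(3)(0) = 22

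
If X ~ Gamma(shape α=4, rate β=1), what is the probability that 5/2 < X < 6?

P(5/2 < X < 6) = ∫_{5/2}^{6} f(x) dx
where f(x) = \frac{x^{3} e^{- x}}{6}
= - \frac{61}{e^{6}} + \frac{443}{48 e^{\frac{5}{2}}}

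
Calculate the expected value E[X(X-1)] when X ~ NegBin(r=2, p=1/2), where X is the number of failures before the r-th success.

E[X(X-1)] = E[X² - X] = E[X²] - E[X]
E[X] = 2
E[X²] = Var(X) + (E[X])² = 4 + (2)² = 8
E[X(X-1)] = 8 - 2 = 6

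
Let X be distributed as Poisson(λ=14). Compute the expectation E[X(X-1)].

E[X(X-1)] = E[X² - X] = E[X²] - E[X]
E[X] = 14
E[X²] = Var(X) + (E[X])² = 14 + (14)² = 210
E[X(X-1)] = 210 - 14 = 196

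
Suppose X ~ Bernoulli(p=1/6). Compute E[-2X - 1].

For X ~ Bernoulli(p=1/6):
E[X] = \frac{1}{6}
E[-2X - 1] = -2 × E[X] - 1 = - \frac{4}{3}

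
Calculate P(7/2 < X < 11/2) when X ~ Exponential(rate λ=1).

P(7/2 < X < 11/2) = ∫_{7/2}^{11/2} f(x) dx
where f(x) = e^{- x}
= - \frac{1 - e^{2}}{e^{\frac{11}{2}}}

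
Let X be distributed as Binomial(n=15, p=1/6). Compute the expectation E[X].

For X ~ Binomial(n=15, p=1/6), the expected value is:
E[X] = \frac{5}{2}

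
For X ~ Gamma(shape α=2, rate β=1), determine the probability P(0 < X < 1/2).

P(0 < X < 1/2) = ∫_{0}^{1/2} f(x) dx
where f(x) = x e^{- x}
= 1 - \frac{3}{2 e^{\frac{1}{2}}}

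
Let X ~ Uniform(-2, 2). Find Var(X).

For X ~ Uniform(-2, 2):
Var(X) = \frac{4}{3}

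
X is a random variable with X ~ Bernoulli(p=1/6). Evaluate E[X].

For X ~ Bernoulli(p=1/6), the expected value is:
E[X] = \frac{1}{6}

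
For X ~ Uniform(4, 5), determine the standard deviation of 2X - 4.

For X ~ Uniform(4, 5):
Var(X) = \frac{1}{12}
SD(X) = √(Var(X)) = √(\frac{1}{12}) = \frac{\sqrt{3}}{6}
SD(2X - 4) = |2| × SD(X) = 2 × \frac{\sqrt{3}}{6} = \frac{\sqrt{3}}{3}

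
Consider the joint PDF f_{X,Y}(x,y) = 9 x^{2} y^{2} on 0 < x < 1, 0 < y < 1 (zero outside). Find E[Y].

E[Y] = ∫_0^1 ∫_0^1 y × f(x,y) dx dy
= \frac{3}{4}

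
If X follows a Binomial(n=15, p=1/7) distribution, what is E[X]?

For X ~ Binomial(n=15, p=1/7), the expected value is:
E[X] = \frac{15}{7}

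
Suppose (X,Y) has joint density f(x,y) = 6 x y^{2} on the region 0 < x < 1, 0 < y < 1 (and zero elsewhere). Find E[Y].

E[Y] = ∫_0^1 ∫_0^1 y × f(x,y) dx dy
= \frac{3}{4}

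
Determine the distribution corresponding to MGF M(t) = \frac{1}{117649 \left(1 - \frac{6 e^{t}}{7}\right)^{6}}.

The MGF M(t) = \frac{1}{117649 \left(1 - \frac{6 e^{t}}{7}\right)^{6}} is the standard form for the NegativeBinomial distribution.
Comparing with the known MGF formula identifies: NegBin(r=6, p=1/7), X = failures before r-th success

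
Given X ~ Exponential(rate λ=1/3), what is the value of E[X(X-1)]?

E[X(X-1)] = E[X² - X] = E[X²] - E[X]
E[X] = 3
E[X²] = Var(X) + (E[X])² = 9 + (3)² = 18
E[X(X-1)] = 18 - 3 = 15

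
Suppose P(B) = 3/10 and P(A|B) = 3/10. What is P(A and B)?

By definition, P(A|B) = P(A ∩ B) / P(B)
So P(A ∩ B) = P(A|B) × P(B)
= 3/10 × 3/10
= 9/100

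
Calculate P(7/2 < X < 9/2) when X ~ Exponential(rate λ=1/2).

P(7/2 < X < 9/2) = ∫_{7/2}^{9/2} f(x) dx
where f(x) = \frac{e^{- \frac{x}{2}}}{2}
= - \frac{1 - e^{\frac{1}{2}}}{e^{\frac{9}{4}}}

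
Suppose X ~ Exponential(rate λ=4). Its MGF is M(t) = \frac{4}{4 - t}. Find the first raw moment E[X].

To find E[X], compute M^(1)(0):
M^(1)(t) = \frac{4}{\left(4 - t\right)^{2}}
M^(1)(0) = \frac{1}{4}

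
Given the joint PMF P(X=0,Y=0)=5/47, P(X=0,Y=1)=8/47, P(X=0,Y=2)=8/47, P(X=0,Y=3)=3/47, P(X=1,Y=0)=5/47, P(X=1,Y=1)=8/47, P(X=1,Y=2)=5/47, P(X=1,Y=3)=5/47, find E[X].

First find marginal of X:
P(X=0) = 24/47
P(X=1) = 23/47
E[X] = 0 × 24/47 + 1 × 23/47 = 23/47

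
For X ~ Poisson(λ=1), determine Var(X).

For X ~ Poisson(λ=1):
Var(X) = 1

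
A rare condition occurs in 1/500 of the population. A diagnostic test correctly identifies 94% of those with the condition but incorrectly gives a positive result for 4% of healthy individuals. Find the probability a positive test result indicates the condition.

Let D = the rare event, + = positive/flagged.
P(D) = 1/500
P(+|D) = 94/100 = 47/50
P(+|D') = 4/100 = 1/25
P(+) = P(+|D)P(D) + P(+|D')P(D')
     = \frac{47}{50} × \frac{1}{500} + \frac{1}{25} × \frac{499}{500}
     = \frac{209}{5000}
P(D|+) = P(+|D)P(D)/P(+) = \frac{47}{1045}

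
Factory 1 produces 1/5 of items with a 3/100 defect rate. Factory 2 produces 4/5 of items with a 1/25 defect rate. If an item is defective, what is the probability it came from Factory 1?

Using Bayes' theorem:
P(F1) = 1/5, P(D|F1) = 3/100
P(F2) = 4/5, P(D|F2) = 1/25
P(D) = P(D|F1)P(F1) + P(D|F2)P(F2)
     = \frac{19}{500}
P(F1|D) = P(D|F1)P(F1) / P(D)
= \frac{3}{19}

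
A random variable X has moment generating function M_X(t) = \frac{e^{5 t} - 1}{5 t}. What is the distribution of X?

The MGF M(t) = \frac{e^{5 t} - 1}{5 t} is the standard form for the Uniform distribution.
Comparing with the known MGF formula identifies: Uniform(0, 5)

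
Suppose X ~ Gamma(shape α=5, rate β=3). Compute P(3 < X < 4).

P(3 < X < 4) = ∫_{3}^{4} f(x) dx
where f(x) = \frac{81 x^{4} e^{- 3 x}}{8}
= \frac{-9896 + 3563 e^{3}}{8 e^{12}}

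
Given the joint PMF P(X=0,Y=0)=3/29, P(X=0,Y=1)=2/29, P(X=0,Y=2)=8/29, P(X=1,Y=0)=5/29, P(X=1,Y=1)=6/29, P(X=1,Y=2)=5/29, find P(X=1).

P(X=1) = P(X=1,Y=0) + P(X=1,Y=1) + P(X=1,Y=2)
= 5/29 + 6/29 + 5/29
= 16/29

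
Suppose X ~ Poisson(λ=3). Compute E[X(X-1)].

E[X(X-1)] = E[X² - X] = E[X²] - E[X]
E[X] = 3
E[X²] = Var(X) + (E[X])² = 3 + (3)² = 12
E[X(X-1)] = 12 - 3 = 9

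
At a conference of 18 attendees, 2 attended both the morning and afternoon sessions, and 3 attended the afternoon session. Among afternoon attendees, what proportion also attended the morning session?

P(A ∩ B) = 2/18 = 1/9
P(B) = 3/18 = 1/6
P(A|B) = P(A ∩ B) / P(B) = (1/9) / (1/6) = 2/3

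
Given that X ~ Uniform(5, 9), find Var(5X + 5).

For X ~ Uniform(5, 9):
Var(X) = \frac{4}{3}
Var(5X + 5) = (5)² × Var(X) = 25 × \frac{4}{3} = \frac{100}{3}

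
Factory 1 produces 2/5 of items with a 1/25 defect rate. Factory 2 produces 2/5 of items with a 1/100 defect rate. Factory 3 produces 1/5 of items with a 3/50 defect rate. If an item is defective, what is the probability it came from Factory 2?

Using Bayes' theorem:
P(F1) = 2/5, P(D|F1) = 1/25
P(F2) = 2/5, P(D|F2) = 1/100
P(F3) = 1/5, P(D|F3) = 3/50
P(D) = P(D|F1)P(F1) + P(D|F2)P(F2) + P(D|F3)P(F3)
     = \frac{4}{125}
P(F2|D) = P(D|F2)P(F2) / P(D)
= \frac{1}{8}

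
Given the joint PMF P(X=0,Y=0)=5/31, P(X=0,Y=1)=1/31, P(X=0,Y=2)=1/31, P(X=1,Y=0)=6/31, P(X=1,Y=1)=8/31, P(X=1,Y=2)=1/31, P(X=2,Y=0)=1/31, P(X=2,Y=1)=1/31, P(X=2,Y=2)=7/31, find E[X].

First find marginal of X:
P(X=0) = 7/31
P(X=1) = 15/31
P(X=2) = 9/31
E[X] = 0 × 7/31 + 1 × 15/31 + 2 × 9/31 = 33/31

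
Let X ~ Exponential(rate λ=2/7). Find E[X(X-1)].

E[X(X-1)] = E[X² - X] = E[X²] - E[X]
E[X] = \frac{7}{2}
E[X²] = Var(X) + (E[X])² = \frac{49}{4} + (\frac{7}{2})² = \frac{49}{2}
E[X(X-1)] = \frac{49}{2} - \frac{7}{2} = 21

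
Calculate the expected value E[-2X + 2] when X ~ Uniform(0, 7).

For X ~ Uniform(0, 7):
E[X] = \frac{7}{2}
E[-2X + 2] = -2 × E[X] + 2 = -5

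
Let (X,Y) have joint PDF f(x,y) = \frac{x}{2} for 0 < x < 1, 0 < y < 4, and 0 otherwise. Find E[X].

f_X(x) = ∫_0^4 \frac{x}{2} dy = 2 x
E[X] = ∫_0^1 x × (2 x) dx = \frac{2}{3}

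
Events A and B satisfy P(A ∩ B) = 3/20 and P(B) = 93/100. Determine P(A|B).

P(A|B) = P(A ∩ B) / P(B)
= (3/20) / (93/100)
= 5/31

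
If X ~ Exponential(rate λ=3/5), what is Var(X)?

For X ~ Exponential(rate λ=3/5):
Var(X) = \frac{25}{9}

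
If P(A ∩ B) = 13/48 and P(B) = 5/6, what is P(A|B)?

P(A|B) = P(A ∩ B) / P(B)
= (13/48) / (5/6)
= 13/40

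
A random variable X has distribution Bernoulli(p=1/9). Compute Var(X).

For X ~ Bernoulli(p=1/9):
Var(X) = \frac{8}{81}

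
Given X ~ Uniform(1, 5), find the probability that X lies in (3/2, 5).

P(3/2 < X < 5) = ∫_{3/2}^{5} f(x) dx
where f(x) = \frac{1}{4}
= \frac{7}{8}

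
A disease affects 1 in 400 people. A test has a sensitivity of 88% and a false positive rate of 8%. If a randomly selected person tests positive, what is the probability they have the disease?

Let D = the rare event, + = positive/flagged.
P(D) = 1/400
P(+|D) = 88/100 = 22/25
P(+|D') = 8/100 = 2/25
P(+) = P(+|D)P(D) + P(+|D')P(D')
     = \frac{22}{25} × \frac{1}{400} + \frac{2}{25} × \frac{399}{400}
     = \frac{41}{500}
P(D|+) = P(+|D)P(D)/P(+) = \frac{11}{410}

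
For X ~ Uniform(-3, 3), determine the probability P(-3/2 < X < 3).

P(-3/2 < X < 3) = ∫_{-3/2}^{3} f(x) dx
where f(x) = \frac{1}{6}
= \frac{3}{4}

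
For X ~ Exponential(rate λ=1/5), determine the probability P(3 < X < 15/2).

P(3 < X < 15/2) = ∫_{3}^{15/2} f(x) dx
where f(x) = \frac{e^{- \frac{x}{5}}}{5}
= - \frac{1}{e^{\frac{3}{2}}} + e^{- \frac{3}{5}}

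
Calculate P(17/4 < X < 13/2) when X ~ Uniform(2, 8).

P(17/4 < X < 13/2) = ∫_{17/4}^{13/2} f(x) dx
where f(x) = \frac{1}{6}
= \frac{3}{8}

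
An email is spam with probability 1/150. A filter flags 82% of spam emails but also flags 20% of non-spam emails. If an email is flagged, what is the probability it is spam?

Let D = the rare event, + = positive/flagged.
P(D) = 1/150
P(+|D) = 82/100 = 41/50
P(+|D') = 20/100 = 1/5
P(+) = P(+|D)P(D) + P(+|D')P(D')
     = \frac{41}{50} × \frac{1}{150} + \frac{1}{5} × \frac{149}{150}
     = \frac{1531}{7500}
P(D|+) = P(+|D)P(D)/P(+) = \frac{41}{1531}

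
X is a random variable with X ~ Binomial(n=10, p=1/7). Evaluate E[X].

For X ~ Binomial(n=10, p=1/7), the expected value is:
E[X] = \frac{10}{7}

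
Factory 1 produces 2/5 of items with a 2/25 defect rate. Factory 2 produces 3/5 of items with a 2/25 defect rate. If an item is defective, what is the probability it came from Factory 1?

Using Bayes' theorem:
P(F1) = 2/5, P(D|F1) = 2/25
P(F2) = 3/5, P(D|F2) = 2/25
P(D) = P(D|F1)P(F1) + P(D|F2)P(F2)
     = \frac{2}{25}
P(F1|D) = P(D|F1)P(F1) / P(D)
= \frac{2}{5}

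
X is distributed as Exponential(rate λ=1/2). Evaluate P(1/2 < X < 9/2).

P(1/2 < X < 9/2) = ∫_{1/2}^{9/2} f(x) dx
where f(x) = \frac{e^{- \frac{x}{2}}}{2}
= - \frac{1 - e^{2}}{e^{\frac{9}{4}}}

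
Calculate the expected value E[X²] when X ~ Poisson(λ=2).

Using the identity E[X²] = Var(X) + (E[X])²:
E[X] = 2
Var(X) = 2
E[X²] = 2 + (2)²
= 6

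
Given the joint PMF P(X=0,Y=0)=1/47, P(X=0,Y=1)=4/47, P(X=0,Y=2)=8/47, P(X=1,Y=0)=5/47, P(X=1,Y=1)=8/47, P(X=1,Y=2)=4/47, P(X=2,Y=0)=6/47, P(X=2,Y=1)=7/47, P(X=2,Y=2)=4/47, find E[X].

First find marginal of X:
P(X=0) = 13/47
P(X=1) = 17/47
P(X=2) = 17/47
E[X] = 0 × 13/47 + 1 × 17/47 + 2 × 17/47 = 51/47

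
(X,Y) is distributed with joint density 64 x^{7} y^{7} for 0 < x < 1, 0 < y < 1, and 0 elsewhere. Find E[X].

E[X] = ∫_0^1 ∫_0^1 x × f(x,y) dy dx
= ∫_0^1 ∫_0^1 x × (64 x^{7} y^{7}) dy dx
= \frac{8}{9}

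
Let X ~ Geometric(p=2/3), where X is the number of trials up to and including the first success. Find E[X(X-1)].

E[X(X-1)] = E[X² - X] = E[X²] - E[X]
E[X] = \frac{3}{2}
E[X²] = Var(X) + (E[X])² = \frac{3}{4} + (\frac{3}{2})² = 3
E[X(X-1)] = 3 - \frac{3}{2} = \frac{3}{2}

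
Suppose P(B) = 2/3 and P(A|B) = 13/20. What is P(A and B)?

By definition, P(A|B) = P(A ∩ B) / P(B)
So P(A ∩ B) = P(A|B) × P(B)
= 13/20 × 2/3
= 13/30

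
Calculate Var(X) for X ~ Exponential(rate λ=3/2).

For X ~ Exponential(rate λ=3/2):
Var(X) = \frac{4}{9}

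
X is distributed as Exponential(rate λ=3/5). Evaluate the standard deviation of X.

For X ~ Exponential(rate λ=3/5):
Var(X) = \frac{25}{9}
SD(X) = √(Var(X)) = √(\frac{25}{9}) = \frac{5}{3}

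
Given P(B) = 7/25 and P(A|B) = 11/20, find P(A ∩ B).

By definition, P(A|B) = P(A ∩ B) / P(B)
So P(A ∩ B) = P(A|B) × P(B)
= 11/20 × 7/25
= 77/500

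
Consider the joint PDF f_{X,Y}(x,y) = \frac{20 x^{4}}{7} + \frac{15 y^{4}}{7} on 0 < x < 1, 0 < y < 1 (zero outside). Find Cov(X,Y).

E[XY] = ∫∫ xy × f(x,y) dx dy = \frac{5}{12}
E[X] = \frac{29}{42}
E[Y] = \frac{9}{14}
Cov(X,Y) = E[XY] - E[X]E[Y] = - \frac{4}{147}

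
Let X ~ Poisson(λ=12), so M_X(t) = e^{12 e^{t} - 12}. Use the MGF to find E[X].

To find E[X], compute M^(1)(0):
M^(1)(t) = 12 e^{t} e^{12 e^{t} - 12}
M^(1)(0) = 12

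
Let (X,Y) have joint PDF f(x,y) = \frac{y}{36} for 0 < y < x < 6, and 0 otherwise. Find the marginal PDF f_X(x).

f_X(x) = ∫_0^x \frac{y}{36} dy = \frac{x^{2}}{72}
for 0 < x < 6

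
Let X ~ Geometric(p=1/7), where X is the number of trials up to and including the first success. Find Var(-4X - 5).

For X ~ Geometric(p=1/7), where X is the number of trials up to and including the first success:
Var(X) = 42
Var(-4X - 5) = (-4)² × Var(X) = 16 × 42 = 672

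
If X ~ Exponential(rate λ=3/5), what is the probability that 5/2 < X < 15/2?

P(5/2 < X < 15/2) = ∫_{5/2}^{15/2} f(x) dx
where f(x) = \frac{3 e^{- \frac{3 x}{5}}}{5}
= - \frac{1 - e^{3}}{e^{\frac{9}{2}}}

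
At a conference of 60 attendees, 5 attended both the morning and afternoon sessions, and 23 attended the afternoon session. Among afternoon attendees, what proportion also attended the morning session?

P(A ∩ B) = 5/60 = 1/12
P(B) = 23/60
P(A|B) = P(A ∩ B) / P(B) = (1/12) / (23/60) = 5/23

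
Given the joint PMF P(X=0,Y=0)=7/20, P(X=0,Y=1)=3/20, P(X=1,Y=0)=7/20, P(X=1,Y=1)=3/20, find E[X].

First find marginal of X:
P(X=0) = 1/2
P(X=1) = 1/2
E[X] = 0 × 1/2 + 1 × 1/2 = 1/2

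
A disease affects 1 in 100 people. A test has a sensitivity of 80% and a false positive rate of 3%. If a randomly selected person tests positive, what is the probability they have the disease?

Let D = the rare event, + = positive/flagged.
P(D) = 1/100
P(+|D) = 80/100 = 4/5
P(+|D') = 3/100
P(+) = P(+|D)P(D) + P(+|D')P(D')
     = \frac{4}{5} × \frac{1}{100} + \frac{3}{100} × \frac{99}{100}
     = \frac{377}{10000}
P(D|+) = P(+|D)P(D)/P(+) = \frac{80}{377}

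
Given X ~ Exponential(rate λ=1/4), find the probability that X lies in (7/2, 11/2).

P(7/2 < X < 11/2) = ∫_{7/2}^{11/2} f(x) dx
where f(x) = \frac{e^{- \frac{x}{4}}}{4}
= - \frac{1 - e^{\frac{1}{2}}}{e^{\frac{11}{8}}}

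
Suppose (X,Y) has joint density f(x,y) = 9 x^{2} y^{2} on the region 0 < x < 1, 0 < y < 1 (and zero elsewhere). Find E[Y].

E[Y] = ∫_0^1 ∫_0^1 y × f(x,y) dx dy
= \frac{3}{4}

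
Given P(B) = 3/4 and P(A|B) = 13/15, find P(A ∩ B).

By definition, P(A|B) = P(A ∩ B) / P(B)
So P(A ∩ B) = P(A|B) × P(B)
= 13/15 × 3/4
= 13/20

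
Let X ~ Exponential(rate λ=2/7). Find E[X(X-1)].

E[X(X-1)] = E[X² - X] = E[X²] - E[X]
E[X] = \frac{7}{2}
E[X²] = Var(X) + (E[X])² = \frac{49}{4} + (\frac{7}{2})² = \frac{49}{2}
E[X(X-1)] = \frac{49}{2} - \frac{7}{2} = 21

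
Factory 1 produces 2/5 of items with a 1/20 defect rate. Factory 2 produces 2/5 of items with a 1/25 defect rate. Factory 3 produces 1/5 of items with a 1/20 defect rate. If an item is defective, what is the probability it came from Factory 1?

Using Bayes' theorem:
P(F1) = 2/5, P(D|F1) = 1/20
P(F2) = 2/5, P(D|F2) = 1/25
P(F3) = 1/5, P(D|F3) = 1/20
P(D) = P(D|F1)P(F1) + P(D|F2)P(F2) + P(D|F3)P(F3)
     = \frac{23}{500}
P(F1|D) = P(D|F1)P(F1) / P(D)
= \frac{10}{23}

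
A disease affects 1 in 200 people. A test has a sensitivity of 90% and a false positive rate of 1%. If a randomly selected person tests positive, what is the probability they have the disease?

Let D = the rare event, + = positive/flagged.
P(D) = 1/200
P(+|D) = 90/100 = 9/10
P(+|D') = 1/100
P(+) = P(+|D)P(D) + P(+|D')P(D')
     = \frac{9}{10} × \frac{1}{200} + \frac{1}{100} × \frac{199}{200}
     = \frac{289}{20000}
P(D|+) = P(+|D)P(D)/P(+) = \frac{90}{289}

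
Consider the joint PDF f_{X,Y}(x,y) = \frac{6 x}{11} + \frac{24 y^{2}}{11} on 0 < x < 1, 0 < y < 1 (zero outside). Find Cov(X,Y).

E[XY] = ∫∫ xy × f(x,y) dx dy = \frac{4}{11}
E[X] = \frac{6}{11}
E[Y] = \frac{15}{22}
Cov(X,Y) = E[XY] - E[X]E[Y] = - \frac{1}{121}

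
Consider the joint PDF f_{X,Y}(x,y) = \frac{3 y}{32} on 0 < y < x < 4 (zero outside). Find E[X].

f_X(x) = ∫_0^x \frac{3 y}{32} dy = \frac{3 x^{2}}{64}
E[X] = ∫_0^4 x × (\frac{3 x^{2}}{64}) dx = 3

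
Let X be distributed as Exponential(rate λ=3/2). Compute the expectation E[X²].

Using the identity E[X²] = Var(X) + (E[X])²:
E[X] = \frac{2}{3}
Var(X) = \frac{4}{9}
E[X²] = \frac{4}{9} + (\frac{2}{3})²
= \frac{8}{9}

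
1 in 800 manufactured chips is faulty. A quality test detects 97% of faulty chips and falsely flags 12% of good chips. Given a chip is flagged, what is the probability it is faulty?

Let D = the rare event, + = positive/flagged.
P(D) = 1/800
P(+|D) = 97/100
P(+|D') = 12/100 = 3/25
P(+) = P(+|D)P(D) + P(+|D')P(D')
     = \frac{97}{100} × \frac{1}{800} + \frac{3}{25} × \frac{799}{800}
     = \frac{1937}{16000}
P(D|+) = P(+|D)P(D)/P(+) = \frac{97}{9685}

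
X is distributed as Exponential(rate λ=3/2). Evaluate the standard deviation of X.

For X ~ Exponential(rate λ=3/2):
Var(X) = \frac{4}{9}
SD(X) = √(Var(X)) = √(\frac{4}{9}) = \frac{2}{3}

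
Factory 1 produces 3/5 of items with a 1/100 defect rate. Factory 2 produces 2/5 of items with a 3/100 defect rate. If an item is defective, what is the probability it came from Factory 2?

Using Bayes' theorem:
P(F1) = 3/5, P(D|F1) = 1/100
P(F2) = 2/5, P(D|F2) = 3/100
P(D) = P(D|F1)P(F1) + P(D|F2)P(F2)
     = \frac{9}{500}
P(F2|D) = P(D|F2)P(F2) / P(D)
= \frac{2}{3}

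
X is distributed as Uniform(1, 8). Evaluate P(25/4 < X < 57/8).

P(25/4 < X < 57/8) = ∫_{25/4}^{57/8} f(x) dx
where f(x) = \frac{1}{7}
= \frac{1}{8}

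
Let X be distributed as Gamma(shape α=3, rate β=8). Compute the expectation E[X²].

Using the identity E[X²] = Var(X) + (E[X])²:
E[X] = \frac{3}{8}
Var(X) = \frac{3}{64}
E[X²] = \frac{3}{64} + (\frac{3}{8})²
= \frac{3}{16}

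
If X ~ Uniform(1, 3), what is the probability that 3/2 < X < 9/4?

P(3/2 < X < 9/4) = ∫_{3/2}^{9/4} f(x) dx
where f(x) = \frac{1}{2}
= \frac{3}{8}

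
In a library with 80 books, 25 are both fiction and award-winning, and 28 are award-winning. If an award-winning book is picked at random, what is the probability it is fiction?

P(A ∩ B) = 25/80 = 5/16
P(B) = 28/80 = 7/20
P(A|B) = P(A ∩ B) / P(B) = (5/16) / (7/20) = 25/28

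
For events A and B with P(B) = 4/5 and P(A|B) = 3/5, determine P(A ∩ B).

By definition, P(A|B) = P(A ∩ B) / P(B)
So P(A ∩ B) = P(A|B) × P(B)
= 3/5 × 4/5
= 12/25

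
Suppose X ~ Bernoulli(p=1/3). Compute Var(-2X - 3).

For X ~ Bernoulli(p=1/3):
Var(X) = \frac{2}{9}
Var(-2X - 3) = (-2)² × Var(X) = 4 × \frac{2}{9} = \frac{8}{9}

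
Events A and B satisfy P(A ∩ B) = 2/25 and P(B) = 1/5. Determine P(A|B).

P(A|B) = P(A ∩ B) / P(B)
= (2/25) / (1/5)
= 2/5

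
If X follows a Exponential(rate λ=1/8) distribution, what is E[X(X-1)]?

E[X(X-1)] = E[X² - X] = E[X²] - E[X]
E[X] = 8
E[X²] = Var(X) + (E[X])² = 64 + (8)² = 128
E[X(X-1)] = 128 - 8 = 120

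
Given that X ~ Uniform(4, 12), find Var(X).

For X ~ Uniform(4, 12):
Var(X) = \frac{16}{3}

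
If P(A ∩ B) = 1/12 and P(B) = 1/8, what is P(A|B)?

P(A|B) = P(A ∩ B) / P(B)
= (1/12) / (1/8)
= 2/3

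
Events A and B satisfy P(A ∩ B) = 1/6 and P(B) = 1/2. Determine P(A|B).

P(A|B) = P(A ∩ B) / P(B)
= (1/6) / (1/2)
= 1/3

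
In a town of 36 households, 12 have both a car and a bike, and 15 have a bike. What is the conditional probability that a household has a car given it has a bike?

P(A ∩ B) = 12/36 = 1/3
P(B) = 15/36 = 5/12
P(A|B) = P(A ∩ B) / P(B) = (1/3) / (5/12) = 4/5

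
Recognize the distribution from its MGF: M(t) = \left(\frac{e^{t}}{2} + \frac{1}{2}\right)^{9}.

The MGF M(t) = \left(\frac{e^{t}}{2} + \frac{1}{2}\right)^{9} is the standard form for the Binomial distribution.
Comparing with the known MGF formula identifies: Binomial(n=9, p=1/2)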